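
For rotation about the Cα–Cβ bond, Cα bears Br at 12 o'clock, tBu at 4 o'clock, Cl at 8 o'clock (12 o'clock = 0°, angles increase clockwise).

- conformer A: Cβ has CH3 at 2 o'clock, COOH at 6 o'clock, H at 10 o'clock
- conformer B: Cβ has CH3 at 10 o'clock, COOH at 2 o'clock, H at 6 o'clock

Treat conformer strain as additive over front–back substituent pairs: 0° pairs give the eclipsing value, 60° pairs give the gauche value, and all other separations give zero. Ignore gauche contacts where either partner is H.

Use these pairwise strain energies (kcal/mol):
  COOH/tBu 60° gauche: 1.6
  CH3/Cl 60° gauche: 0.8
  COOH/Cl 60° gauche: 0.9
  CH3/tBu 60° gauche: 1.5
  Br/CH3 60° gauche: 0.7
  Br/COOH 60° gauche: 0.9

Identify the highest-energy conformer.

A is staggered. Br at 0° is gauche with CH3 at 60° (0.7); tBu at 120° is gauche with CH3 at 60° (1.5); tBu at 120° is gauche with COOH at 180° (1.6); Cl at 240° is gauche with COOH at 180° (0.9). Total 4.7 kcal/mol.
B is staggered. Br at 0° is gauche with CH3 at 300° (0.7); Br at 0° is gauche with COOH at 60° (0.9); tBu at 120° is gauche with COOH at 60° (1.6); Cl at 240° is gauche with CH3 at 300° (0.8). Total 4.0 kcal/mol.
A has the highest total (4.7 kcal/mol).

A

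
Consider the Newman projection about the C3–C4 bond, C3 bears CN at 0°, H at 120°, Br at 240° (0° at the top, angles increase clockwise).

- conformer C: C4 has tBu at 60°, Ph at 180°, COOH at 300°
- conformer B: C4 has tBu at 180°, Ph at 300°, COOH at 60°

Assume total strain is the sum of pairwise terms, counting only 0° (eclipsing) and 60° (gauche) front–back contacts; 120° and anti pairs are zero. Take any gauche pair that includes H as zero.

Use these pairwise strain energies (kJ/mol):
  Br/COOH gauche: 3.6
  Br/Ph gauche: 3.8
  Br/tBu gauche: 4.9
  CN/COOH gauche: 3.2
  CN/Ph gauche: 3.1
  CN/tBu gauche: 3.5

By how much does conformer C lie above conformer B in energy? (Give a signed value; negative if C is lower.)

-0.9 kJ/mol

C is staggered. CN at 0° is gauche with tBu at 60° (3.5); CN at 0° is gauche with COOH at 300° (3.2); Br at 240° is gauche with Ph at 180° (3.8); Br at 240° is gauche with COOH at 300° (3.6). Total 14.1 kJ/mol.
B is staggered. CN at 0° is gauche with Ph at 300° (3.1); CN at 0° is gauche with COOH at 60° (3.2); Br at 240° is gauche with tBu at 180° (4.9); Br at 240° is gauche with Ph at 300° (3.8). Total 15.0 kJ/mol.
E(C) − E(B) = 14.1 − 15.0 = -0.9 kJ/mol.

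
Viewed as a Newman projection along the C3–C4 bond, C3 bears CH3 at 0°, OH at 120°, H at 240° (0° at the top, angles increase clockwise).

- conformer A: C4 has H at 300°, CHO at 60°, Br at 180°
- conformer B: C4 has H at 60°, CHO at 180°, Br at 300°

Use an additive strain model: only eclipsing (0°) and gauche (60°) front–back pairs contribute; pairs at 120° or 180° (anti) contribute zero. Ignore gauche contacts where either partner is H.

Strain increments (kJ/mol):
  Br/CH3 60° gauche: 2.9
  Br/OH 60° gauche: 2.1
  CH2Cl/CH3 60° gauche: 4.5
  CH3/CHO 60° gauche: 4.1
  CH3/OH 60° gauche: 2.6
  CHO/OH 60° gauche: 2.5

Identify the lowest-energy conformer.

B

A (staggered): CH3(0°)/CHO(60°) gauche 4.1; OH(120°)/CHO(60°) gauche 2.5; OH(120°)/Br(180°) gauche 2.1 → 8.7 kJ/mol.
B (staggered): CH3(0°)/Br(300°) gauche 2.9; OH(120°)/CHO(180°) gauche 2.5 → 5.4 kJ/mol.
B has the lowest total (5.4 kJ/mol).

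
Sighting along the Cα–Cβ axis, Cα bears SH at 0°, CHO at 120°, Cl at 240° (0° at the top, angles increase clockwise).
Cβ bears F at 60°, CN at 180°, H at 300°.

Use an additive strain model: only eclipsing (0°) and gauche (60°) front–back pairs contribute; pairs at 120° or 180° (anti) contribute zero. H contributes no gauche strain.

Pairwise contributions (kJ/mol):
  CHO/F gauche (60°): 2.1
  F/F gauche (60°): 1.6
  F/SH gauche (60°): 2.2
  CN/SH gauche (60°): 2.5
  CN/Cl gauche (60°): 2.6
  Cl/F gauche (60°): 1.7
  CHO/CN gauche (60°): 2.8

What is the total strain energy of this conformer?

This conformer (staggered): SH(0°)/F(60°) gauche 2.2; CHO(120°)/F(60°) gauche 2.1; CHO(120°)/CN(180°) gauche 2.8; Cl(240°)/CN(180°) gauche 2.6 → 9.7 kJ/mol.

9.7 kJ/mol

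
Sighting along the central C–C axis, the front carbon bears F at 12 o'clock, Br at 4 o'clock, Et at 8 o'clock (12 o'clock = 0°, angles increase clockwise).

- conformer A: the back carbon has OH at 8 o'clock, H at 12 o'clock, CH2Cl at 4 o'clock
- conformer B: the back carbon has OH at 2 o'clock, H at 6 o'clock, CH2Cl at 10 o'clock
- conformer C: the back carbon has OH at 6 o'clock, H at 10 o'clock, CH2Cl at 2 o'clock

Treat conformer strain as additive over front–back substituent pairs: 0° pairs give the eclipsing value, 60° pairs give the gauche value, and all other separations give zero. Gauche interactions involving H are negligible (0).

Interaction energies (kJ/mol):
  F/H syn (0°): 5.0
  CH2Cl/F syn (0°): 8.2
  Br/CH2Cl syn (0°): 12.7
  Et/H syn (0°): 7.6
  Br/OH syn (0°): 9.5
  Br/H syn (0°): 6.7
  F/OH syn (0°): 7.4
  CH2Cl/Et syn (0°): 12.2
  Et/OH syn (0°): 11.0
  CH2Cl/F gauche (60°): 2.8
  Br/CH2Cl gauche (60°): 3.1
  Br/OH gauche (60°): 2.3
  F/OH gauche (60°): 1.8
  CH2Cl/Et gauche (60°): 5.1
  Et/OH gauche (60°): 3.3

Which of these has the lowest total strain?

A (eclipsed): F(0°)/H(0°) eclipsed 5.0; Br(120°)/CH2Cl(120°) eclipsed 12.7; Et(240°)/OH(240°) eclipsed 11.0 → 28.7 kJ/mol.
B (staggered): F(0°)/OH(60°) gauche 1.8; F(0°)/CH2Cl(300°) gauche 2.8; Br(120°)/OH(60°) gauche 2.3; Et(240°)/CH2Cl(300°) gauche 5.1 → 12.0 kJ/mol.
C (staggered): F(0°)/CH2Cl(60°) gauche 2.8; Br(120°)/OH(180°) gauche 2.3; Br(120°)/CH2Cl(60°) gauche 3.1; Et(240°)/OH(180°) gauche 3.3 → 11.5 kJ/mol.
C has the lowest total (11.5 kJ/mol).

C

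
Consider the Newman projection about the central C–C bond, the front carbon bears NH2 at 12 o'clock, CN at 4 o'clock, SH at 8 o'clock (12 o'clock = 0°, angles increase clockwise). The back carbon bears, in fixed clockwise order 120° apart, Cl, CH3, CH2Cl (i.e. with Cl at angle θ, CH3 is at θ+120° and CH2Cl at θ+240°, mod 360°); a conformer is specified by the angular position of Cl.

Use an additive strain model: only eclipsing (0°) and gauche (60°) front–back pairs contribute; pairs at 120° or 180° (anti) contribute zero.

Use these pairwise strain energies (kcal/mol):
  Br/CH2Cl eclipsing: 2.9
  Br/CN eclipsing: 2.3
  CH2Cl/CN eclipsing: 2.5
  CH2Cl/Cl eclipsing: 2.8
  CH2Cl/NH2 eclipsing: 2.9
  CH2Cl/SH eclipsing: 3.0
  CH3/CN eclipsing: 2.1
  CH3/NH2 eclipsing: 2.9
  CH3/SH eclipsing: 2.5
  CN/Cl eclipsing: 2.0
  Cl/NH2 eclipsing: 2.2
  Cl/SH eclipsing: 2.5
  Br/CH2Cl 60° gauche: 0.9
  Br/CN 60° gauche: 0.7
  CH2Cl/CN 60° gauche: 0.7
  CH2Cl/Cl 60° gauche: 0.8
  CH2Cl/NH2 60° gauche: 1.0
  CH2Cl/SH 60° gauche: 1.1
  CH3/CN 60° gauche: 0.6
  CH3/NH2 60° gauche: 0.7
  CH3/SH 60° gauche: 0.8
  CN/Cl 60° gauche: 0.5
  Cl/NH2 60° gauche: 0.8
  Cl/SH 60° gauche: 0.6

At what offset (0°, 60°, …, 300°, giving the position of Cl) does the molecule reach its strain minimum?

Cl at 0° (eclipsed): NH2–Cl eclipsed, CN–CH3 eclipsed, SH–CH2Cl eclipsed; 2.2 + 2.1 + 3.0 = 7.3 kcal/mol.
Cl at 60° (staggered): NH2–Cl gauche, NH2–CH2Cl gauche, CN–Cl gauche, CN–CH3 gauche, SH–CH3 gauche, SH–CH2Cl gauche; 0.8 + 1.0 + 0.5 + 0.6 + 0.8 + 1.1 = 4.8 kcal/mol.
Cl at 120° (eclipsed): NH2–CH2Cl eclipsed, CN–Cl eclipsed, SH–CH3 eclipsed; 2.9 + 2.0 + 2.5 = 7.4 kcal/mol.
Cl at 180° (staggered): NH2–CH3 gauche, NH2–CH2Cl gauche, CN–Cl gauche, CN–CH2Cl gauche, SH–Cl gauche, SH–CH3 gauche; 0.7 + 1.0 + 0.5 + 0.7 + 0.6 + 0.8 = 4.3 kcal/mol.
Cl at 240° (eclipsed): NH2–CH3 eclipsed, CN–CH2Cl eclipsed, SH–Cl eclipsed; 2.9 + 2.5 + 2.5 = 7.9 kcal/mol.
Cl at 300° (staggered): NH2–Cl gauche, NH2–CH3 gauche, CN–CH3 gauche, CN–CH2Cl gauche, SH–Cl gauche, SH–CH2Cl gauche; 0.8 + 0.7 + 0.6 + 0.7 + 0.6 + 1.1 = 4.5 kcal/mol.
The minimum (4.3 kcal/mol) occurs with Cl at 180°.

180°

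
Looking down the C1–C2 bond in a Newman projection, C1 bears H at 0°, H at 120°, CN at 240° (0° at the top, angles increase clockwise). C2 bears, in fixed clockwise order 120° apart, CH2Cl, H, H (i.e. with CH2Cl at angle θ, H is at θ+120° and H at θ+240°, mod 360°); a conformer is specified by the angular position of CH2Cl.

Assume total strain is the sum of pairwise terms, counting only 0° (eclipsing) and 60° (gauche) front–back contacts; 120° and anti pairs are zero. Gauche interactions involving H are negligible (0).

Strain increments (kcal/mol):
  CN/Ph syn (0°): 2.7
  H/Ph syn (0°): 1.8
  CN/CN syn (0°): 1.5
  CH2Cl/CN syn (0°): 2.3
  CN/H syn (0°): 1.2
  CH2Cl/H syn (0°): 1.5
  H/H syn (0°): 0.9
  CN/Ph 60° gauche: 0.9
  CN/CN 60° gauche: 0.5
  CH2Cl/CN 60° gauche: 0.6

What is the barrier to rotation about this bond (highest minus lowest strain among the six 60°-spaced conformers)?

4.1 kcal/mol

CH2Cl at 0° (eclipsed): H–CH2Cl eclipsed, H–H eclipsed, CN–H eclipsed; 1.5 + 0.9 + 1.2 = 3.6 kcal/mol.
CH2Cl at 60° (staggered): no non-H gauche contacts → 0.0 kcal/mol.
CH2Cl at 120° (eclipsed): H–H eclipsed, H–CH2Cl eclipsed, CN–H eclipsed; 0.9 + 1.5 + 1.2 = 3.6 kcal/mol.
CH2Cl at 180° (staggered): CN–CH2Cl gauche; 0.6 = 0.6 kcal/mol.
CH2Cl at 240° (eclipsed): H–H eclipsed, H–H eclipsed, CN–CH2Cl eclipsed; 0.9 + 0.9 + 2.3 = 4.1 kcal/mol.
CH2Cl at 300° (staggered): CN–CH2Cl gauche; 0.6 = 0.6 kcal/mol.
Max at 240° (4.1 kcal/mol), min at 60° (0.0 kcal/mol); barrier = 4.1 kcal/mol.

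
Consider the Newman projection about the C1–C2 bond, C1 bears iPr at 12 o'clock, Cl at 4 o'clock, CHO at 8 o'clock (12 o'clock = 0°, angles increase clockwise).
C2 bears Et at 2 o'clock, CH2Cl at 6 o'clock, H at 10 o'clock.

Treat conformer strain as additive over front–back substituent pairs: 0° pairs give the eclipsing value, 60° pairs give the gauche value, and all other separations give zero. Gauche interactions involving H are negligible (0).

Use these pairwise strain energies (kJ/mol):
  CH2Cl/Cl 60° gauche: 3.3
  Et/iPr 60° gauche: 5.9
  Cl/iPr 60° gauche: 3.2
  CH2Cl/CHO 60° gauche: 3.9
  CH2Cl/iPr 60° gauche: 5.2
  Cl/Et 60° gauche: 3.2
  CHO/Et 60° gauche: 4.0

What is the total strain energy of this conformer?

This conformer (staggered): iPr(0°)/Et(60°) gauche 5.9; Cl(120°)/Et(60°) gauche 3.2; Cl(120°)/CH2Cl(180°) gauche 3.3; CHO(240°)/CH2Cl(180°) gauche 3.9 → 16.3 kJ/mol.

16.3 kJ/mol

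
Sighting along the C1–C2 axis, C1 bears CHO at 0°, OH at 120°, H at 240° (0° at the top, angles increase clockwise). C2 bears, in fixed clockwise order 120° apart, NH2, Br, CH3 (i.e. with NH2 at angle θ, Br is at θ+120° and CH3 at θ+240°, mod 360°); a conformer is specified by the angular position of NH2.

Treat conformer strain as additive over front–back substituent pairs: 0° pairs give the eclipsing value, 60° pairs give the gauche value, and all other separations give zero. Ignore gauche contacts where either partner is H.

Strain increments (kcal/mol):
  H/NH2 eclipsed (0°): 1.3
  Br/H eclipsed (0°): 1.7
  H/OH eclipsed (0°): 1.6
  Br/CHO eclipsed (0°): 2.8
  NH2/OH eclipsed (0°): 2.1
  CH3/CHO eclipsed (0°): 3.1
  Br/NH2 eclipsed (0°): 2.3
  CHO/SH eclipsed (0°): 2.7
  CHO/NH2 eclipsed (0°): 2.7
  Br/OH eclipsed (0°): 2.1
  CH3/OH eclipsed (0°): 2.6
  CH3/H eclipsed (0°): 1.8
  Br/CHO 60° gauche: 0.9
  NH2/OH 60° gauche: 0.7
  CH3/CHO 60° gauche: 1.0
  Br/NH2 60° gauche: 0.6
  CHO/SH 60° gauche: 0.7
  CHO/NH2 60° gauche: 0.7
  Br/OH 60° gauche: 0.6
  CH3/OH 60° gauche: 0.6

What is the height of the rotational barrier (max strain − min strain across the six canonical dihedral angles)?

4.1 kcal/mol

NH2 at 0° (eclipsed): CHO(0°)/NH2(0°) eclipsed 2.7; OH(120°)/Br(120°) eclipsed 2.1; H(240°)/CH3(240°) eclipsed 1.8 → 6.6 kcal/mol.
NH2 at 60° (staggered): CHO(0°)/NH2(60°) gauche 0.7; CHO(0°)/CH3(300°) gauche 1.0; OH(120°)/NH2(60°) gauche 0.7; OH(120°)/Br(180°) gauche 0.6 → 3.0 kcal/mol.
NH2 at 120° (eclipsed): CHO(0°)/CH3(0°) eclipsed 3.1; OH(120°)/NH2(120°) eclipsed 2.1; H(240°)/Br(240°) eclipsed 1.7 → 6.9 kcal/mol.
NH2 at 180° (staggered): CHO(0°)/Br(300°) gauche 0.9; CHO(0°)/CH3(60°) gauche 1.0; OH(120°)/NH2(180°) gauche 0.7; OH(120°)/CH3(60°) gauche 0.6 → 3.2 kcal/mol.
NH2 at 240° (eclipsed): CHO(0°)/Br(0°) eclipsed 2.8; OH(120°)/CH3(120°) eclipsed 2.6; H(240°)/NH2(240°) eclipsed 1.3 → 6.7 kcal/mol.
NH2 at 300° (staggered): CHO(0°)/NH2(300°) gauche 0.7; CHO(0°)/Br(60°) gauche 0.9; OH(120°)/Br(60°) gauche 0.6; OH(120°)/CH3(180°) gauche 0.6 → 2.8 kcal/mol.
Max at 120° (6.9 kcal/mol), min at 300° (2.8 kcal/mol); barrier = 4.1 kcal/mol.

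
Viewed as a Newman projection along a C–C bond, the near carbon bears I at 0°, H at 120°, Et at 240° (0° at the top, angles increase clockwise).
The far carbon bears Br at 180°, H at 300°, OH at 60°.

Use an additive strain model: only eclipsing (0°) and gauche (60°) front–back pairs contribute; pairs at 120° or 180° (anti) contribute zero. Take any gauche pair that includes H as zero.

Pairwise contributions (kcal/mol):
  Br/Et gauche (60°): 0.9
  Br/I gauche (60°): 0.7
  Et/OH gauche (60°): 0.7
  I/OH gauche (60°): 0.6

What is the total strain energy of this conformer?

This conformer (staggered): I–OH gauche, Et–Br gauche; 0.6 + 0.9 = 1.5 kcal/mol.

1.5 kcal/mol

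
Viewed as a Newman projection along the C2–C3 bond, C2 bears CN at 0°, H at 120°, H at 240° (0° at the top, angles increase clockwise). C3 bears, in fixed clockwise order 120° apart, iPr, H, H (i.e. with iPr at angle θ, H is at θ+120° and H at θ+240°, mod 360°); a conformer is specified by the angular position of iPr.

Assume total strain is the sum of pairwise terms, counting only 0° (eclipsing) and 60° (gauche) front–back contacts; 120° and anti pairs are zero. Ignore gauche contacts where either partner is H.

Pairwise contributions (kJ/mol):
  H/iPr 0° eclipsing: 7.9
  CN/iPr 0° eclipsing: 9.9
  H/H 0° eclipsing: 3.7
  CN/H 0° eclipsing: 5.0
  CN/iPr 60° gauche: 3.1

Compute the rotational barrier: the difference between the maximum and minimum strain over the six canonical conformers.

iPr at 0° (eclipsed): CN(0°)/iPr(0°) eclipsed 9.9; H(120°)/H(120°) eclipsed 3.7; H(240°)/H(240°) eclipsed 3.7 → 17.3 kJ/mol.
iPr at 60° (staggered): CN(0°)/iPr(60°) gauche 3.1 → 3.1 kJ/mol.
iPr at 120° (eclipsed): CN(0°)/H(0°) eclipsed 5.0; H(120°)/iPr(120°) eclipsed 7.9; H(240°)/H(240°) eclipsed 3.7 → 16.6 kJ/mol.
iPr at 180° (staggered): no non-H gauche contacts → 0.0 kJ/mol.
iPr at 240° (eclipsed): CN(0°)/H(0°) eclipsed 5.0; H(120°)/H(120°) eclipsed 3.7; H(240°)/iPr(240°) eclipsed 7.9 → 16.6 kJ/mol.
iPr at 300° (staggered): CN(0°)/iPr(300°) gauche 3.1 → 3.1 kJ/mol.
Max at 0° (17.3 kJ/mol), min at 180° (0.0 kJ/mol); barrier = 17.3 kJ/mol.

17.3 kJ/mol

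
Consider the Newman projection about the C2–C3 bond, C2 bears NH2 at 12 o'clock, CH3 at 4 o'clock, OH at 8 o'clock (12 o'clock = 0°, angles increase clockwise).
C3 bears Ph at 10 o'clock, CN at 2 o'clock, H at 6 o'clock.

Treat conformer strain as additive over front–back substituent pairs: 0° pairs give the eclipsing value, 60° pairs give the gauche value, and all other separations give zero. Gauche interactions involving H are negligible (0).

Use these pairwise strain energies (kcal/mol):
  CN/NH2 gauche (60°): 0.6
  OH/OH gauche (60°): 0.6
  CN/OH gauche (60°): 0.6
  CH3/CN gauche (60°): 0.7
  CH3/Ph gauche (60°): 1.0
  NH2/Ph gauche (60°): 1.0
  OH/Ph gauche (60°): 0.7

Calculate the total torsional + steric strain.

3.0 kcal/mol

This conformer (staggered): NH2(0°)/Ph(300°) gauche 1.0; NH2(0°)/CN(60°) gauche 0.6; CH3(120°)/CN(60°) gauche 0.7; OH(240°)/Ph(300°) gauche 0.7 → 3.0 kcal/mol.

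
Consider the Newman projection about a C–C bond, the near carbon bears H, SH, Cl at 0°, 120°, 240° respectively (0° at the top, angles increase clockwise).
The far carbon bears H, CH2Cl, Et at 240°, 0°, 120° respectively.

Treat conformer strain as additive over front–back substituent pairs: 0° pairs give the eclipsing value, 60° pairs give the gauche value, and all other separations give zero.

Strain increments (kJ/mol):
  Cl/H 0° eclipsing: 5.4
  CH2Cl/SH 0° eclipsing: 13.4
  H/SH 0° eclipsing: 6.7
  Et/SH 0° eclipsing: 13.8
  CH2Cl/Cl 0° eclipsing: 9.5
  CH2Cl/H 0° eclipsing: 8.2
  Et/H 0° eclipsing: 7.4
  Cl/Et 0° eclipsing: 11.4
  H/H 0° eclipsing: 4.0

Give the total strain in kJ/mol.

27.4 kJ/mol

This conformer (eclipsed): H–CH2Cl eclipsed, SH–Et eclipsed, Cl–H eclipsed; 8.2 + 13.8 + 5.4 = 27.4 kJ/mol.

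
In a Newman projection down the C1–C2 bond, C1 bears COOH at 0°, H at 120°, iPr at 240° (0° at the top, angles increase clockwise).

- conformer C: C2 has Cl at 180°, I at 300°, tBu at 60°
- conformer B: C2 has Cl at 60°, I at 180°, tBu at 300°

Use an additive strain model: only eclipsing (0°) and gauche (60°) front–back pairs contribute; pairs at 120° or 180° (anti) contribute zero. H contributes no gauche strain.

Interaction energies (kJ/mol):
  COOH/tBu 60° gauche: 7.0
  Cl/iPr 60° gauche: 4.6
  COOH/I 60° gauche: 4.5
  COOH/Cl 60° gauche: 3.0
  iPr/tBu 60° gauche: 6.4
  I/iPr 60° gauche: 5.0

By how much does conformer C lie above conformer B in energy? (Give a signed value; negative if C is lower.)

C (staggered): COOH–I gauche, COOH–tBu gauche, iPr–Cl gauche, iPr–I gauche; 4.5 + 7.0 + 4.6 + 5.0 = 21.1 kJ/mol.
B (staggered): COOH–Cl gauche, COOH–tBu gauche, iPr–I gauche, iPr–tBu gauche; 3.0 + 7.0 + 5.0 + 6.4 = 21.4 kJ/mol.
E(C) − E(B) = 21.1 − 21.4 = -0.3 kJ/mol.

-0.3 kJ/mol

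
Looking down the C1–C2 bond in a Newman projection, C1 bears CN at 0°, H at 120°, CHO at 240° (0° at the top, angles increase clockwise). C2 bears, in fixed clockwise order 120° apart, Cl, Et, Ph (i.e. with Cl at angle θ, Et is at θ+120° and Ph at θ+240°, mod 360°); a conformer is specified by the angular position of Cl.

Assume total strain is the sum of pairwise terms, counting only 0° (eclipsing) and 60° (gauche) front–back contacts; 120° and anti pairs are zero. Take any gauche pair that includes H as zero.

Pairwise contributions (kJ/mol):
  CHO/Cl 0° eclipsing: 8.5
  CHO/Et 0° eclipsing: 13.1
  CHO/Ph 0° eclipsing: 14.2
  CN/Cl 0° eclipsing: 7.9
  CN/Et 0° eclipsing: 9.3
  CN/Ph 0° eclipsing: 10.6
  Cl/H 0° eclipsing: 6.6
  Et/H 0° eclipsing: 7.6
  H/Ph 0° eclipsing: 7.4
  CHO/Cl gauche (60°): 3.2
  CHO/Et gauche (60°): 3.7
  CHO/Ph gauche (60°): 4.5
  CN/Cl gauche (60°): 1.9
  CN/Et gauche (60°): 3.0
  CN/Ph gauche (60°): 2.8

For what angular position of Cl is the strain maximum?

Cl at 0° (eclipsed): CN(0°)/Cl(0°) eclipsed 7.9; H(120°)/Et(120°) eclipsed 7.6; CHO(240°)/Ph(240°) eclipsed 14.2 → 29.7 kJ/mol.
Cl at 60° (staggered): CN(0°)/Cl(60°) gauche 1.9; CN(0°)/Ph(300°) gauche 2.8; CHO(240°)/Et(180°) gauche 3.7; CHO(240°)/Ph(300°) gauche 4.5 → 12.9 kJ/mol.
Cl at 120° (eclipsed): CN(0°)/Ph(0°) eclipsed 10.6; H(120°)/Cl(120°) eclipsed 6.6; CHO(240°)/Et(240°) eclipsed 13.1 → 30.3 kJ/mol.
Cl at 180° (staggered): CN(0°)/Et(300°) gauche 3.0; CN(0°)/Ph(60°) gauche 2.8; CHO(240°)/Cl(180°) gauche 3.2; CHO(240°)/Et(300°) gauche 3.7 → 12.7 kJ/mol.
Cl at 240° (eclipsed): CN(0°)/Et(0°) eclipsed 9.3; H(120°)/Ph(120°) eclipsed 7.4; CHO(240°)/Cl(240°) eclipsed 8.5 → 25.2 kJ/mol.
Cl at 300° (staggered): CN(0°)/Cl(300°) gauche 1.9; CN(0°)/Et(60°) gauche 3.0; CHO(240°)/Cl(300°) gauche 3.2; CHO(240°)/Ph(180°) gauche 4.5 → 12.6 kJ/mol.
The maximum (30.3 kJ/mol) occurs with Cl at 120°.

120°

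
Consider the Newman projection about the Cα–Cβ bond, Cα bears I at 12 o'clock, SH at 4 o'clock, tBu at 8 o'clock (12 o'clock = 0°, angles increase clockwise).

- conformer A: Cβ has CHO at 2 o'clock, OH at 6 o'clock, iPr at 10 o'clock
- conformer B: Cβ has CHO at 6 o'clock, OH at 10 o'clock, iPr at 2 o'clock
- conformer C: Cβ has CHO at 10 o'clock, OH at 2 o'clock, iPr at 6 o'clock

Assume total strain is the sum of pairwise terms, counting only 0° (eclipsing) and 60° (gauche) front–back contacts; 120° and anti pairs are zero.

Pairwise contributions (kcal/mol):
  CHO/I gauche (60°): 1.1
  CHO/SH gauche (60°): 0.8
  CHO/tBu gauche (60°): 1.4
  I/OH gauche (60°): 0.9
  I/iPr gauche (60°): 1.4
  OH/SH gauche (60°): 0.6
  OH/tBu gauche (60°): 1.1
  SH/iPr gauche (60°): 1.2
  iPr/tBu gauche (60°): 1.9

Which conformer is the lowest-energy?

B

A (staggered): I–CHO gauche, I–iPr gauche, SH–CHO gauche, SH–OH gauche, tBu–OH gauche, tBu–iPr gauche; 1.1 + 1.4 + 0.8 + 0.6 + 1.1 + 1.9 = 6.9 kcal/mol.
B (staggered): I–OH gauche, I–iPr gauche, SH–CHO gauche, SH–iPr gauche, tBu–CHO gauche, tBu–OH gauche; 0.9 + 1.4 + 0.8 + 1.2 + 1.4 + 1.1 = 6.8 kcal/mol.
C (staggered): I–CHO gauche, I–OH gauche, SH–OH gauche, SH–iPr gauche, tBu–CHO gauche, tBu–iPr gauche; 1.1 + 0.9 + 0.6 + 1.2 + 1.4 + 1.9 = 7.1 kcal/mol.
B has the lowest total (6.8 kcal/mol).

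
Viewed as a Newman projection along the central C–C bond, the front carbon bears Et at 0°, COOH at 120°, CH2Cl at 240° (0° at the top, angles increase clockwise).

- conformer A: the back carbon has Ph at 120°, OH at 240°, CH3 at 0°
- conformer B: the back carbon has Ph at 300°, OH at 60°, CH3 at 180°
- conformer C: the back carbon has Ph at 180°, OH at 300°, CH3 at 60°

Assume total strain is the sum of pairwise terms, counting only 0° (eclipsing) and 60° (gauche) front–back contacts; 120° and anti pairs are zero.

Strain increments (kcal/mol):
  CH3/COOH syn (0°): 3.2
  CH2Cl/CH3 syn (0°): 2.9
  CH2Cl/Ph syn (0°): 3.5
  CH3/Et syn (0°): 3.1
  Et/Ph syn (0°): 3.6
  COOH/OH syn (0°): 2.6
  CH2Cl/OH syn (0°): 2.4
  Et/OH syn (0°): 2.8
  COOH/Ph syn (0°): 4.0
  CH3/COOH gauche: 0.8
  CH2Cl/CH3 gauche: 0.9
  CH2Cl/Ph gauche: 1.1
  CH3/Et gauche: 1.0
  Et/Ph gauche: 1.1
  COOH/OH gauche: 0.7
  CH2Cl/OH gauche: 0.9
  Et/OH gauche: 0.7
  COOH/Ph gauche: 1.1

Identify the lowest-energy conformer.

A is eclipsed. Et at 0° is eclipsed with CH3 at 0° (3.1); COOH at 120° is eclipsed with Ph at 120° (4.0); CH2Cl at 240° is eclipsed with OH at 240° (2.4). Total 9.5 kcal/mol.
B is staggered. Et at 0° is gauche with Ph at 300° (1.1); Et at 0° is gauche with OH at 60° (0.7); COOH at 120° is gauche with OH at 60° (0.7); COOH at 120° is gauche with CH3 at 180° (0.8); CH2Cl at 240° is gauche with Ph at 300° (1.1); CH2Cl at 240° is gauche with CH3 at 180° (0.9). Total 5.3 kcal/mol.
C is staggered. Et at 0° is gauche with OH at 300° (0.7); Et at 0° is gauche with CH3 at 60° (1.0); COOH at 120° is gauche with Ph at 180° (1.1); COOH at 120° is gauche with CH3 at 60° (0.8); CH2Cl at 240° is gauche with Ph at 180° (1.1); CH2Cl at 240° is gauche with OH at 300° (0.9). Total 5.6 kcal/mol.
B has the lowest total (5.3 kcal/mol).

B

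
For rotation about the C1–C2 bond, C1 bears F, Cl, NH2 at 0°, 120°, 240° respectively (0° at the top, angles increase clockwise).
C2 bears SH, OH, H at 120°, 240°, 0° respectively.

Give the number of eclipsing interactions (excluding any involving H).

Non-H eclipsing pairs: Cl(120°)/SH(120°); NH2(240°)/OH(240°) — 2 interactions.

2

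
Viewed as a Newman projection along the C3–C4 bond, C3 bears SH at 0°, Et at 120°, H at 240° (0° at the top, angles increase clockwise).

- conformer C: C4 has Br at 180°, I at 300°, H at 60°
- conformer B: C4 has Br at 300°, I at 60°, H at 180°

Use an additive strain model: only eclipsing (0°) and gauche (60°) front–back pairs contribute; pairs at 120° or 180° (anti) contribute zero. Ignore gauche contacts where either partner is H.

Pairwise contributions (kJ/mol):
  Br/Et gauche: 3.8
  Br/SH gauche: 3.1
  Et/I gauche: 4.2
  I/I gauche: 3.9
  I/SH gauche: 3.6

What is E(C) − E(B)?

-3.5 kJ/mol

C (staggered): SH–I gauche, Et–Br gauche; 3.6 + 3.8 = 7.4 kJ/mol.
B (staggered): SH–Br gauche, SH–I gauche, Et–I gauche; 3.1 + 3.6 + 4.2 = 10.9 kJ/mol.
E(C) − E(B) = 7.4 − 10.9 = -3.5 kJ/mol.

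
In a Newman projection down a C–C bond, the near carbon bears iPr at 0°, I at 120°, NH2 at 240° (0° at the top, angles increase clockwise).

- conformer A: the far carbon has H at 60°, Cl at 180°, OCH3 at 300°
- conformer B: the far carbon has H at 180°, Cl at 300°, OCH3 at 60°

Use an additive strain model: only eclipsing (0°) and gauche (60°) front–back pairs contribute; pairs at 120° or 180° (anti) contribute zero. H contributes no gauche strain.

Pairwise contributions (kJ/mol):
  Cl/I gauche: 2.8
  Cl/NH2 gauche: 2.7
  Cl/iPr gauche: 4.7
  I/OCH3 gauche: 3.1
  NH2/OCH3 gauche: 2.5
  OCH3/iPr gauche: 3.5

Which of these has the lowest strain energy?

A (staggered): iPr–OCH3 gauche, I–Cl gauche, NH2–Cl gauche, NH2–OCH3 gauche; 3.5 + 2.8 + 2.7 + 2.5 = 11.5 kJ/mol.
B (staggered): iPr–Cl gauche, iPr–OCH3 gauche, I–OCH3 gauche, NH2–Cl gauche; 4.7 + 3.5 + 3.1 + 2.7 = 14.0 kJ/mol.
A has the lowest total (11.5 kJ/mol).

A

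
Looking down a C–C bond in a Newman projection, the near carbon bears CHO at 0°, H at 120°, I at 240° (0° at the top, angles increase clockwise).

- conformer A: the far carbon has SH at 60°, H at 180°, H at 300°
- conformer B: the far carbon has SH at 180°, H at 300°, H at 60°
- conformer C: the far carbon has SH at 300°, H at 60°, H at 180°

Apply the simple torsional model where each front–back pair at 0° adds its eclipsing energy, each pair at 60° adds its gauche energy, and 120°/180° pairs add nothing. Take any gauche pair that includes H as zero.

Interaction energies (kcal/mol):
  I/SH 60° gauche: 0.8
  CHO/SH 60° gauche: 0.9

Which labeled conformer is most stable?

A (staggered): CHO–SH gauche; 0.9 = 0.9 kcal/mol.
B (staggered): I–SH gauche; 0.8 = 0.8 kcal/mol.
C (staggered): CHO–SH gauche, I–SH gauche; 0.9 + 0.8 = 1.7 kcal/mol.
B has the lowest total (0.8 kcal/mol).

B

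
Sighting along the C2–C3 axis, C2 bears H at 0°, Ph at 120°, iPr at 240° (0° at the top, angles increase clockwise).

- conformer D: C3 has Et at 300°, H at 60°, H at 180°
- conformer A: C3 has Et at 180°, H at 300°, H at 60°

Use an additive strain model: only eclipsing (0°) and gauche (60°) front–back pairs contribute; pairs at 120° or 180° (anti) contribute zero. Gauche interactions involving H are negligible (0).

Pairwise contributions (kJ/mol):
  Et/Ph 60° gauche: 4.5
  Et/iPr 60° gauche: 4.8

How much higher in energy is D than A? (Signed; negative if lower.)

-4.5 kJ/mol

D is staggered. iPr at 240° is gauche with Et at 300° (4.8). Total 4.8 kJ/mol.
A is staggered. Ph at 120° is gauche with Et at 180° (4.5); iPr at 240° is gauche with Et at 180° (4.8). Total 9.3 kJ/mol.
E(D) − E(A) = 4.8 − 9.3 = -4.5 kJ/mol.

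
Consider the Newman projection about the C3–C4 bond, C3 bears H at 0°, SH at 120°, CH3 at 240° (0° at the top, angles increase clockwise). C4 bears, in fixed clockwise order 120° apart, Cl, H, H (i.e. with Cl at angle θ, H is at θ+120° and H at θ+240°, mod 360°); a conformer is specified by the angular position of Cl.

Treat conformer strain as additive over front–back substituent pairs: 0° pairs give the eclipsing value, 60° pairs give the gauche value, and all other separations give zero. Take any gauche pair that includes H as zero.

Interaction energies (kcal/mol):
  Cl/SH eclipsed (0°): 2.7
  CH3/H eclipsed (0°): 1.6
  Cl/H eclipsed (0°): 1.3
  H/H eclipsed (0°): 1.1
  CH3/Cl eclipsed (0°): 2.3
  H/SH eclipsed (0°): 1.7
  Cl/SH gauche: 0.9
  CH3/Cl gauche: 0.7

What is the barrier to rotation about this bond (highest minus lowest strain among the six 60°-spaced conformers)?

4.7 kcal/mol

Cl at 0° is eclipsed. H at 0° is eclipsed with Cl at 0° (1.3); SH at 120° is eclipsed with H at 120° (1.7); CH3 at 240° is eclipsed with H at 240° (1.6). Total 4.6 kcal/mol.
Cl at 60° is staggered. SH at 120° is gauche with Cl at 60° (0.9). Total 0.9 kcal/mol.
Cl at 120° is eclipsed. H at 0° is eclipsed with H at 0° (1.1); SH at 120° is eclipsed with Cl at 120° (2.7); CH3 at 240° is eclipsed with H at 240° (1.6). Total 5.4 kcal/mol.
Cl at 180° is staggered. SH at 120° is gauche with Cl at 180° (0.9); CH3 at 240° is gauche with Cl at 180° (0.7). Total 1.6 kcal/mol.
Cl at 240° is eclipsed. H at 0° is eclipsed with H at 0° (1.1); SH at 120° is eclipsed with H at 120° (1.7); CH3 at 240° is eclipsed with Cl at 240° (2.3). Total 5.1 kcal/mol.
Cl at 300° is staggered. CH3 at 240° is gauche with Cl at 300° (0.7). Total 0.7 kcal/mol.
Max at 120° (5.4 kcal/mol), min at 300° (0.7 kcal/mol); barrier = 4.7 kcal/mol.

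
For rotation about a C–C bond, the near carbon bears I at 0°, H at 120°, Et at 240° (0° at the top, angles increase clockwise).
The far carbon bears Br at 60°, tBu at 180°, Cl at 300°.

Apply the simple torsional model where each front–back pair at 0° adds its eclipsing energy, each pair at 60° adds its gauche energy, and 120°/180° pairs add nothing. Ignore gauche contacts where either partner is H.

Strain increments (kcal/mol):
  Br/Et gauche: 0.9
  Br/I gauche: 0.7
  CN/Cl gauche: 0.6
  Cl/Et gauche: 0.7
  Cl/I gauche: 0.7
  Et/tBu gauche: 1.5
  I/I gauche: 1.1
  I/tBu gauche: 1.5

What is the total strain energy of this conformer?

3.6 kcal/mol

This conformer is staggered. I at 0° is gauche with Br at 60° (0.7); I at 0° is gauche with Cl at 300° (0.7); Et at 240° is gauche with tBu at 180° (1.5); Et at 240° is gauche with Cl at 300° (0.7). Total 3.6 kcal/mol.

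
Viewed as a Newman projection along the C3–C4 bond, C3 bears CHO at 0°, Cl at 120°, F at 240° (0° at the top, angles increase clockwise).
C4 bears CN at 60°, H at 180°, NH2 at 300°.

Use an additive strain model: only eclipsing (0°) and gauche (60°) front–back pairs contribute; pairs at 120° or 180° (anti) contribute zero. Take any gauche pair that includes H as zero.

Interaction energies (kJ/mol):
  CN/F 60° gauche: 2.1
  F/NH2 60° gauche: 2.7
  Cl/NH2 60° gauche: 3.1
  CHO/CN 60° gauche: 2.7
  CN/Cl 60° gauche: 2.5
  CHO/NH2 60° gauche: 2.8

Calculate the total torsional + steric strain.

10.7 kJ/mol

This conformer (staggered): CHO(0°)/CN(60°) gauche 2.7; CHO(0°)/NH2(300°) gauche 2.8; Cl(120°)/CN(60°) gauche 2.5; F(240°)/NH2(300°) gauche 2.7 → 10.7 kJ/mol.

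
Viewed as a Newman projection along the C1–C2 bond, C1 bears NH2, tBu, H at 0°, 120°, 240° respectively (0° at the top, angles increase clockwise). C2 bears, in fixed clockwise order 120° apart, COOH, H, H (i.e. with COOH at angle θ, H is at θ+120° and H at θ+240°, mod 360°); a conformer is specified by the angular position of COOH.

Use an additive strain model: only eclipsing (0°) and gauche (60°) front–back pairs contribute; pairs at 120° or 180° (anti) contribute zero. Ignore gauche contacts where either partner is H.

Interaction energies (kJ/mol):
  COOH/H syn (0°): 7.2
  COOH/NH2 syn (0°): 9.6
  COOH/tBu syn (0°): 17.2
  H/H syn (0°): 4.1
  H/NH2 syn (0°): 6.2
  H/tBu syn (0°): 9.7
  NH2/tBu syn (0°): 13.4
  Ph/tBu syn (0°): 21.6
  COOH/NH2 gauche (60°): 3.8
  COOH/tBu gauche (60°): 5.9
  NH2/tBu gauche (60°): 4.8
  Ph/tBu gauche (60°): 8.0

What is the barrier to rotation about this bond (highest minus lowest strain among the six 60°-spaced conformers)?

COOH at 0° (eclipsed): NH2(0°)/COOH(0°) eclipsed 9.6; tBu(120°)/H(120°) eclipsed 9.7; H(240°)/H(240°) eclipsed 4.1 → 23.4 kJ/mol.
COOH at 60° (staggered): NH2(0°)/COOH(60°) gauche 3.8; tBu(120°)/COOH(60°) gauche 5.9 → 9.7 kJ/mol.
COOH at 120° (eclipsed): NH2(0°)/H(0°) eclipsed 6.2; tBu(120°)/COOH(120°) eclipsed 17.2; H(240°)/H(240°) eclipsed 4.1 → 27.5 kJ/mol.
COOH at 180° (staggered): tBu(120°)/COOH(180°) gauche 5.9 → 5.9 kJ/mol.
COOH at 240° (eclipsed): NH2(0°)/H(0°) eclipsed 6.2; tBu(120°)/H(120°) eclipsed 9.7; H(240°)/COOH(240°) eclipsed 7.2 → 23.1 kJ/mol.
COOH at 300° (staggered): NH2(0°)/COOH(300°) gauche 3.8 → 3.8 kJ/mol.
Max at 120° (27.5 kJ/mol), min at 300° (3.8 kJ/mol); barrier = 23.7 kJ/mol.

23.7 kJ/mol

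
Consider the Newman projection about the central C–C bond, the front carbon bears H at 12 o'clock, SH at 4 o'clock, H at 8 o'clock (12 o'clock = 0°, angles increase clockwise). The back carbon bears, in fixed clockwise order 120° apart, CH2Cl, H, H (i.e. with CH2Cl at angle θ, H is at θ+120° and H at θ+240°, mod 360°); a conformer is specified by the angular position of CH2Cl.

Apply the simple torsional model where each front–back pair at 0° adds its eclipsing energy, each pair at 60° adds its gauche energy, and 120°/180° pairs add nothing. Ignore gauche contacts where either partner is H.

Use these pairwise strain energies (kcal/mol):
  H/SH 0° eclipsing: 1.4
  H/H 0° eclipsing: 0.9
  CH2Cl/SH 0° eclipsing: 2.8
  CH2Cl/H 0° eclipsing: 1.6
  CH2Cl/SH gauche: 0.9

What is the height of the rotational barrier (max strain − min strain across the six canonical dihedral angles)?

4.6 kcal/mol

CH2Cl at 0° is eclipsed. H at 0° is eclipsed with CH2Cl at 0° (1.6); SH at 120° is eclipsed with H at 120° (1.4); H at 240° is eclipsed with H at 240° (0.9). Total 3.9 kcal/mol.
CH2Cl at 60° is staggered. SH at 120° is gauche with CH2Cl at 60° (0.9). Total 0.9 kcal/mol.
CH2Cl at 120° is eclipsed. H at 0° is eclipsed with H at 0° (0.9); SH at 120° is eclipsed with CH2Cl at 120° (2.8); H at 240° is eclipsed with H at 240° (0.9). Total 4.6 kcal/mol.
CH2Cl at 180° is staggered. SH at 120° is gauche with CH2Cl at 180° (0.9). Total 0.9 kcal/mol.
CH2Cl at 240° is eclipsed. H at 0° is eclipsed with H at 0° (0.9); SH at 120° is eclipsed with H at 120° (1.4); H at 240° is eclipsed with CH2Cl at 240° (1.6). Total 3.9 kcal/mol.
CH2Cl at 300° (staggered): no non-H gauche contacts → 0.0 kcal/mol.
Max at 120° (4.6 kcal/mol), min at 300° (0.0 kcal/mol); barrier = 4.6 kcal/mol.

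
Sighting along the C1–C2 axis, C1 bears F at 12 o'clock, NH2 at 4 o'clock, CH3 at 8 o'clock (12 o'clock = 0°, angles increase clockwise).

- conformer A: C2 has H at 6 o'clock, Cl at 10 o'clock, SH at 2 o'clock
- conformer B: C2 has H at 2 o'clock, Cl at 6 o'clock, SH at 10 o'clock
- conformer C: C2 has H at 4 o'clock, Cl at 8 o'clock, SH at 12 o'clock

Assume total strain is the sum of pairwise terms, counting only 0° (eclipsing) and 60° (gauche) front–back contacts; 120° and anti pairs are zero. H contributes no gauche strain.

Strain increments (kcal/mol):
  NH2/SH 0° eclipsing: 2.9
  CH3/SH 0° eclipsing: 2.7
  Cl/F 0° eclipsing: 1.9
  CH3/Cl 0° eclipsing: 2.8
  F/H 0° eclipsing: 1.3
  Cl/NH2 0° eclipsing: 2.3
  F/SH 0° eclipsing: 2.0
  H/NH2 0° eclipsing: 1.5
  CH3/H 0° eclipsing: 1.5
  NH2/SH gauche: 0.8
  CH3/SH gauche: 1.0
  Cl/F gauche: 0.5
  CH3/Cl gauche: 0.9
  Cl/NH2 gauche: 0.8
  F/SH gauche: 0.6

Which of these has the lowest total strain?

A is staggered. F at 0° is gauche with Cl at 300° (0.5); F at 0° is gauche with SH at 60° (0.6); NH2 at 120° is gauche with SH at 60° (0.8); CH3 at 240° is gauche with Cl at 300° (0.9). Total 2.8 kcal/mol.
B is staggered. F at 0° is gauche with SH at 300° (0.6); NH2 at 120° is gauche with Cl at 180° (0.8); CH3 at 240° is gauche with Cl at 180° (0.9); CH3 at 240° is gauche with SH at 300° (1.0). Total 3.3 kcal/mol.
C is eclipsed. F at 0° is eclipsed with SH at 0° (2.0); NH2 at 120° is eclipsed with H at 120° (1.5); CH3 at 240° is eclipsed with Cl at 240° (2.8). Total 6.3 kcal/mol.
A has the lowest total (2.8 kcal/mol).

A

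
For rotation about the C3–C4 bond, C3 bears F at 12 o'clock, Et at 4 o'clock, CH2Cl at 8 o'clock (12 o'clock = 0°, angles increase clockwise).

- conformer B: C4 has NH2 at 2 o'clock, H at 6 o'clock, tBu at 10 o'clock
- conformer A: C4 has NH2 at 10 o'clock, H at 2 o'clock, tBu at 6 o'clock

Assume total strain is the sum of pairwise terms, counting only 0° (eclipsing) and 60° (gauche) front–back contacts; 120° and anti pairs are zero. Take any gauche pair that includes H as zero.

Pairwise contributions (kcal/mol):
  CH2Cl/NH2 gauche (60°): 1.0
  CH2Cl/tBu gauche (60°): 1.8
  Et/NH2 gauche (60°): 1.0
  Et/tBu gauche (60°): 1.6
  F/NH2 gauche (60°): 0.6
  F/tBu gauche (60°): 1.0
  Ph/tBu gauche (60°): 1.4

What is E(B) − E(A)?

B (staggered): F–NH2 gauche, F–tBu gauche, Et–NH2 gauche, CH2Cl–tBu gauche; 0.6 + 1.0 + 1.0 + 1.8 = 4.4 kcal/mol.
A (staggered): F–NH2 gauche, Et–tBu gauche, CH2Cl–NH2 gauche, CH2Cl–tBu gauche; 0.6 + 1.6 + 1.0 + 1.8 = 5.0 kcal/mol.
E(B) − E(A) = 4.4 − 5.0 = -0.6 kcal/mol.

-0.6 kcal/mol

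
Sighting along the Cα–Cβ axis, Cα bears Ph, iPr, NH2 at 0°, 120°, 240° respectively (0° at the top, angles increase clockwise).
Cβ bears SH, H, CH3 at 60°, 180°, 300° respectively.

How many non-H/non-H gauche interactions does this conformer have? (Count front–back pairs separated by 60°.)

Non-H gauche pairs: Ph(0°)/SH(60°); Ph(0°)/CH3(300°); iPr(120°)/SH(60°); NH2(240°)/CH3(300°) — 4 interactions.

4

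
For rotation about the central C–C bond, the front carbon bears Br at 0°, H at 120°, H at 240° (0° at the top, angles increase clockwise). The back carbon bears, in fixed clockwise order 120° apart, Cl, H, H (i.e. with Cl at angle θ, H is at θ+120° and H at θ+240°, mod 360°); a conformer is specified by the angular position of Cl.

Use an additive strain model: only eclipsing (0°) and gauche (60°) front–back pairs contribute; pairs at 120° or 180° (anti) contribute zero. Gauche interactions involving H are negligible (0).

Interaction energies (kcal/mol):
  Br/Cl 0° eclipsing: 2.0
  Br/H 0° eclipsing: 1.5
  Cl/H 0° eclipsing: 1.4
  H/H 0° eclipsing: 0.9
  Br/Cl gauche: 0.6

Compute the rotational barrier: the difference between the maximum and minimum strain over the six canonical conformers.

Cl at 0° (eclipsed): Br–Cl eclipsed, H–H eclipsed, H–H eclipsed; 2.0 + 0.9 + 0.9 = 3.8 kcal/mol.
Cl at 60° (staggered): Br–Cl gauche; 0.6 = 0.6 kcal/mol.
Cl at 120° (eclipsed): Br–H eclipsed, H–Cl eclipsed, H–H eclipsed; 1.5 + 1.4 + 0.9 = 3.8 kcal/mol.
Cl at 180° (staggered): no non-H gauche contacts → 0.0 kcal/mol.
Cl at 240° (eclipsed): Br–H eclipsed, H–H eclipsed, H–Cl eclipsed; 1.5 + 0.9 + 1.4 = 3.8 kcal/mol.
Cl at 300° (staggered): Br–Cl gauche; 0.6 = 0.6 kcal/mol.
Max at 0° (3.8 kcal/mol), min at 180° (0.0 kcal/mol); barrier = 3.8 kcal/mol.

3.8 kcal/mol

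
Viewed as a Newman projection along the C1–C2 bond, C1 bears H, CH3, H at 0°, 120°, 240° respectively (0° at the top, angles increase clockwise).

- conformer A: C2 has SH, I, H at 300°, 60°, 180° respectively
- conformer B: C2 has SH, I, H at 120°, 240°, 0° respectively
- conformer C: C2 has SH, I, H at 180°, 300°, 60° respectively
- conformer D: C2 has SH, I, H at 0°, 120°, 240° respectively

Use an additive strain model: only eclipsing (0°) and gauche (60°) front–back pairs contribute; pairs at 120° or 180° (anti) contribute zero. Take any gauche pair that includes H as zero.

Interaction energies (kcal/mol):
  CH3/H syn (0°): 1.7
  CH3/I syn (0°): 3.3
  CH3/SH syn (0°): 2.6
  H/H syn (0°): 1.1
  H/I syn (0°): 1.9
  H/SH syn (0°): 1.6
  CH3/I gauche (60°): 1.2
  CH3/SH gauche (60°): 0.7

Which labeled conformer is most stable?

A (staggered): CH3(120°)/I(60°) gauche 1.2 → 1.2 kcal/mol.
B (eclipsed): H(0°)/H(0°) eclipsed 1.1; CH3(120°)/SH(120°) eclipsed 2.6; H(240°)/I(240°) eclipsed 1.9 → 5.6 kcal/mol.
C (staggered): CH3(120°)/SH(180°) gauche 0.7 → 0.7 kcal/mol.
D (eclipsed): H(0°)/SH(0°) eclipsed 1.6; CH3(120°)/I(120°) eclipsed 3.3; H(240°)/H(240°) eclipsed 1.1 → 6.0 kcal/mol.
C has the lowest total (0.7 kcal/mol).

C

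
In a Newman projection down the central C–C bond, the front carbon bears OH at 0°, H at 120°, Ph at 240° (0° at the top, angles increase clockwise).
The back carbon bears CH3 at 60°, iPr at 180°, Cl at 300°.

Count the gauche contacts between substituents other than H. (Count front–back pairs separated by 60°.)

Non-H gauche pairs: OH(0°)/CH3(60°); OH(0°)/Cl(300°); Ph(240°)/iPr(180°); Ph(240°)/Cl(300°) — 4 interactions.

4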